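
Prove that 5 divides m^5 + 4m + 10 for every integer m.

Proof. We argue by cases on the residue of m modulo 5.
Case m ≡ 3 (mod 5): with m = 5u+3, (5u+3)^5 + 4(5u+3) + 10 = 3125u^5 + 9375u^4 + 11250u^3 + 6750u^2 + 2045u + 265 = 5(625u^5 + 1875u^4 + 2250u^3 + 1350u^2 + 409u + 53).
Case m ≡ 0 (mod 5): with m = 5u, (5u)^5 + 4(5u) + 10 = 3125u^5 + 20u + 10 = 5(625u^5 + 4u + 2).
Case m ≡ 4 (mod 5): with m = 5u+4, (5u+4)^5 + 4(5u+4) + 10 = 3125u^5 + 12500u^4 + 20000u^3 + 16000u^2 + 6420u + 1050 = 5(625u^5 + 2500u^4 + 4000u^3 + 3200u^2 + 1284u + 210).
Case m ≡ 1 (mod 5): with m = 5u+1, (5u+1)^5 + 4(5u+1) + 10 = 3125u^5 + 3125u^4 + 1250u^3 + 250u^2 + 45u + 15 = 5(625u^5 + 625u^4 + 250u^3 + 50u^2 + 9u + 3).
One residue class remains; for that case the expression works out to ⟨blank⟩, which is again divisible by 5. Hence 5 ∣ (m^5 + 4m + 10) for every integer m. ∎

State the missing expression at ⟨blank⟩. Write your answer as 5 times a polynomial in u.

Only m ≡ 2 (mod 5) is unaccounted for. Put m = 5u+2:
(5u+2)^5 + 4(5u+2) + 10 expands to 3125u^5 + 6250u^4 + 5000u^3 + 2000u^2 + 420u + 50,
and factoring out 5 leaves 5(625u^5 + 1250u^4 + 1000u^3 + 400u^2 + 84u + 10).

5(625u^5 + 1250u^4 + 1000u^3 + 400u^2 + 84u + 10)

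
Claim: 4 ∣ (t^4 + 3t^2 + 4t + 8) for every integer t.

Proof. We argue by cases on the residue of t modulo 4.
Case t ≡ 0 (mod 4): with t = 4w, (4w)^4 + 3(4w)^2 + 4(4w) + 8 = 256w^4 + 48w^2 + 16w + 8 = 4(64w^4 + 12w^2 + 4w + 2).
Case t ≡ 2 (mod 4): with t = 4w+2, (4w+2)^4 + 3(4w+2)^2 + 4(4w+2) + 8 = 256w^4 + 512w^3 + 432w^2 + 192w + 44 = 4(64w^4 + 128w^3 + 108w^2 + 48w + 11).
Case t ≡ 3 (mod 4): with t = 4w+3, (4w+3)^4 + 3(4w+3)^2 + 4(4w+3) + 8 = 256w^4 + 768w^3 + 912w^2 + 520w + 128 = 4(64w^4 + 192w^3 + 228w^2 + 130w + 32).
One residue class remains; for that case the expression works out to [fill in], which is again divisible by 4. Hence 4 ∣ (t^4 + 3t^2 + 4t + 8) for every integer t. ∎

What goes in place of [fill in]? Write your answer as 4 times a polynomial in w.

4(64w^4 + 64w^3 + 36w^2 + 14w + 4)

Only t ≡ 1 (mod 4) is unaccounted for. Put t = 4w+1:
(4w+1)^4 + 3(4w+1)^2 + 4(4w+1) + 8 expands to 256w^4 + 256w^3 + 144w^2 + 56w + 16,
and factoring out 4 leaves 4(64w^4 + 64w^3 + 36w^2 + 14w + 4).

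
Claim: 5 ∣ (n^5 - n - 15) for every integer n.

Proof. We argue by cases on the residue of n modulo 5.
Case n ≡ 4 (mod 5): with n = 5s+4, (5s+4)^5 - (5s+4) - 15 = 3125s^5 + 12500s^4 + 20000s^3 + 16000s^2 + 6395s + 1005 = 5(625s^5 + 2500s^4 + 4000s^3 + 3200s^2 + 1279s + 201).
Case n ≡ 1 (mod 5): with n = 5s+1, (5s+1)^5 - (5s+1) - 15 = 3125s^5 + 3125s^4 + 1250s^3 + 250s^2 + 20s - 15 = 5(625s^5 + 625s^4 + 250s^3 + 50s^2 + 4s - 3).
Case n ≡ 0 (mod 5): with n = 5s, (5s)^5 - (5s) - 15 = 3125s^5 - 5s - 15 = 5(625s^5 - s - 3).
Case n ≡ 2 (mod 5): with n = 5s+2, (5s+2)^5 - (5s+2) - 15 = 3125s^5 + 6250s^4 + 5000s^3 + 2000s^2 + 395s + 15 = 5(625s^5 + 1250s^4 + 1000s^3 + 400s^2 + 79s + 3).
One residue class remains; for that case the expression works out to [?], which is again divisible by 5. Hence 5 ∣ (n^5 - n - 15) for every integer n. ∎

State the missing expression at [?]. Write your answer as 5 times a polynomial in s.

5(625s^5 + 1875s^4 + 2250s^3 + 1350s^2 + 404s + 45)

The residues treated are {4, 1, 0, 2}, so the missing case is n ≡ 3 (mod 5); write n = 5s+3.
Then (5s+3)^5 - (5s+3) - 15 = 3125s^5 + 9375s^4 + 11250s^3 + 6750s^2 + 2020s + 225 = 5(625s^5 + 1875s^4 + 2250s^3 + 1350s^2 + 404s + 45).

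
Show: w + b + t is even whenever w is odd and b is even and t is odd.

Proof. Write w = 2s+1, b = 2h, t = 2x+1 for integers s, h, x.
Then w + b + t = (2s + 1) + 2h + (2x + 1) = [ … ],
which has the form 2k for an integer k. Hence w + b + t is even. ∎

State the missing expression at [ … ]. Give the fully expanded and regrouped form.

(2s + 1) + 2h + (2x + 1) = 2h + 2s + 2x + 2
= 2(h + s + x + 1).
Since h + s + x + 1 is an integer, the sum is of the form 2k for an integer k.

2(h + s + x + 1)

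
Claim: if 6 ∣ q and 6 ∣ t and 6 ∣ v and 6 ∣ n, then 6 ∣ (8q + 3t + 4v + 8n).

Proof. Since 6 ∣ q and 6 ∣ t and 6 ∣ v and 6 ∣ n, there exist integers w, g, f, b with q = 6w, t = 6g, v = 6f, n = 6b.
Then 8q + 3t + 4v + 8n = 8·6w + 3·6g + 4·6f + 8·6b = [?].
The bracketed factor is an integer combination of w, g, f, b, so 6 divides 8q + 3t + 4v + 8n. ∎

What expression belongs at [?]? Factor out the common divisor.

Each term has a factor of 6: 8·6w + 3·6g + 4·6f + 8·6b = 6·(8b + 4f + 3g + 8w).
Since 8b + 4f + 3g + 8w is an integer, 6 ∣ (8q + 3t + 4v + 8n).

6(8b + 4f + 3g + 8w)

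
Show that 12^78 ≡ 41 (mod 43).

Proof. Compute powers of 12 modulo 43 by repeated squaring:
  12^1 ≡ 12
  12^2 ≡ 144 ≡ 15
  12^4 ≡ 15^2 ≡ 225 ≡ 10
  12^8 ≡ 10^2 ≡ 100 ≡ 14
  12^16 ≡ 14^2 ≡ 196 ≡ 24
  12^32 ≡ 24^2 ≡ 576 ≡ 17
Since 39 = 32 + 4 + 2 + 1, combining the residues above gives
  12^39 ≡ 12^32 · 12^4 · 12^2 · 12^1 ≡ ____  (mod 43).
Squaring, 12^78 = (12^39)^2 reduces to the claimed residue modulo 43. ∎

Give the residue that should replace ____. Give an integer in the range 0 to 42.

27

12^32 · 12^4 · 12^2 · 12^1 ≡ 17 · 10 · 15 · 12 = 30600.
30600 mod 43 = 27, so 12^39 ≡ 27 (mod 43).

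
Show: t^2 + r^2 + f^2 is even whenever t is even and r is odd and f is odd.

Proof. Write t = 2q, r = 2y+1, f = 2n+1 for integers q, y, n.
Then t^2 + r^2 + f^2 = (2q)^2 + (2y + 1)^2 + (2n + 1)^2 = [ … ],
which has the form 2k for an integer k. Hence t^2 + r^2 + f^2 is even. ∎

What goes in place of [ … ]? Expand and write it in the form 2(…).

2(2n^2 + 2n + 2q^2 + 2y^2 + 2y + 1)

Expanding: (2q)^2 + (2y + 1)^2 + (2n + 1)^2 = 4n^2 + 4n + 4q^2 + 4y^2 + 4y + 2.
Every term is even; pulling out the factor of 2 gives 2(2n^2 + 2n + 2q^2 + 2y^2 + 2y + 1).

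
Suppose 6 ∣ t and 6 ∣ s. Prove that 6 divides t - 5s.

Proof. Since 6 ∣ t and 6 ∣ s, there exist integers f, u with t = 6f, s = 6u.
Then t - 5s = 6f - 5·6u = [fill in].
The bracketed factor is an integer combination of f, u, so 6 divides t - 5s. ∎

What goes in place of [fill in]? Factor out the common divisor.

6(f - 5u)

Pull the common 6 out of every term: 6f - 5·6u = 6(f - 5u).
f - 5u is an integer, which exhibits the divisibility.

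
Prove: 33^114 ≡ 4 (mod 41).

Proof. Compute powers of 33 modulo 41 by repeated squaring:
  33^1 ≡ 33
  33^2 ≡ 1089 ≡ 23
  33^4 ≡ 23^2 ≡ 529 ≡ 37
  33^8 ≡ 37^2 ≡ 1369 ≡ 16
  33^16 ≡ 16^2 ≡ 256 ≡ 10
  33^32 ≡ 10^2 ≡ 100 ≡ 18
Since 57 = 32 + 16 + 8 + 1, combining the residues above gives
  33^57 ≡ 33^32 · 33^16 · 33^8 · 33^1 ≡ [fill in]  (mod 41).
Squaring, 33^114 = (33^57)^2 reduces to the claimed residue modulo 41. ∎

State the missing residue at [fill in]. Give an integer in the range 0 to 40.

33^32 · 33^16 · 33^8 · 33^1 ≡ 18 · 10 · 16 · 33 = 95040.
95040 mod 41 = 2, so 33^57 ≡ 2 (mod 41).

2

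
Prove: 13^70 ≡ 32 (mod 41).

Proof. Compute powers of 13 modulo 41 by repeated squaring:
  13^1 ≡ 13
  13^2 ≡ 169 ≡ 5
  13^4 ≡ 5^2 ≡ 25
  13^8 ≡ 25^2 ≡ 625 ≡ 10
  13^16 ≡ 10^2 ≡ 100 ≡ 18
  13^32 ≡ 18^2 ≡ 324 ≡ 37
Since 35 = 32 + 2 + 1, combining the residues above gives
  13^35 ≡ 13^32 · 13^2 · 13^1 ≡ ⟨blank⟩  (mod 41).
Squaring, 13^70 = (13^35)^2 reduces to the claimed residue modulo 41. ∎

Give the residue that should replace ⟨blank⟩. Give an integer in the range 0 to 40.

13^32 · 13^2 · 13^1 ≡ 37 · 5 · 13 = 2405.
2405 mod 41 = 27, so 13^35 ≡ 27 (mod 41).

27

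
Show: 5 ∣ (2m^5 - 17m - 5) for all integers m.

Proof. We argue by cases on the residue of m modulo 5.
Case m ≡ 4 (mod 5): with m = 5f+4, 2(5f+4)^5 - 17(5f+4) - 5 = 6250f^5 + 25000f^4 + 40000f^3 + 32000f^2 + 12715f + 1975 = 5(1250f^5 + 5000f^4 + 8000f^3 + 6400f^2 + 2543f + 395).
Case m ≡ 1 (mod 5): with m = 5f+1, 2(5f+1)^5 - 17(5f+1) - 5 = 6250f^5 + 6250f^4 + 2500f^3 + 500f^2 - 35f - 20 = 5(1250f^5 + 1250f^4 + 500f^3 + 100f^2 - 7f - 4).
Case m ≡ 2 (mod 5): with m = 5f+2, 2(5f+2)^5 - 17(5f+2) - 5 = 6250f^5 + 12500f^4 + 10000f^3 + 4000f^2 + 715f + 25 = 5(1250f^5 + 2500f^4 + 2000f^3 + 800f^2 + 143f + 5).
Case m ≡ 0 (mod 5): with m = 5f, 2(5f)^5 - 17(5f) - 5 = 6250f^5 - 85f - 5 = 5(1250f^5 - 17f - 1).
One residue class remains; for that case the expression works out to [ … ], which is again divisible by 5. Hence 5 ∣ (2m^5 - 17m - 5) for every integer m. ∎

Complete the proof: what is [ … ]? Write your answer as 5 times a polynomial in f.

Only m ≡ 3 (mod 5) is unaccounted for. Put m = 5f+3:
2(5f+3)^5 - 17(5f+3) - 5 expands to 6250f^5 + 18750f^4 + 22500f^3 + 13500f^2 + 3965f + 430,
and factoring out 5 leaves 5(1250f^5 + 3750f^4 + 4500f^3 + 2700f^2 + 793f + 86).

5(1250f^5 + 3750f^4 + 4500f^3 + 2700f^2 + 793f + 86)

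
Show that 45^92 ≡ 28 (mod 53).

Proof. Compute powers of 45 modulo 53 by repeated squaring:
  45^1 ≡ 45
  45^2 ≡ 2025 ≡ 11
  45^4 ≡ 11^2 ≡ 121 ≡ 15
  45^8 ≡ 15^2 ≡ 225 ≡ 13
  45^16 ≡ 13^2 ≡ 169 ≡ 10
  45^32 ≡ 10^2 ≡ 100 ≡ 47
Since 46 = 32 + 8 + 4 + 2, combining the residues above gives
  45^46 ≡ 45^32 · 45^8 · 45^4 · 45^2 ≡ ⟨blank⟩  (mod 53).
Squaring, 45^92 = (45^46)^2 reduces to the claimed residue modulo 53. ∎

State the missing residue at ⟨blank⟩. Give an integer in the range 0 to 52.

Multiply the listed residues: 47 · 13 · 15 · 11 = 611 → 9165 → 100815.
Reducing modulo 53: 100815 = 1902·53 + 9, so 45^46 ≡ 9.

9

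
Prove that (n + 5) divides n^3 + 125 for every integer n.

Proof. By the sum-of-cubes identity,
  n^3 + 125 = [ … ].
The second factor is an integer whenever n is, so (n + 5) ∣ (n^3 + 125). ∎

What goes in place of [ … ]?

a^3 + b^3 = (a + b)(a^2 - ab + b^2). With a = n, b = 5:
n^3 + 125 = (n + 5)(n^2 - 5n + 25).

(n + 5)(n^2 - 5n + 25)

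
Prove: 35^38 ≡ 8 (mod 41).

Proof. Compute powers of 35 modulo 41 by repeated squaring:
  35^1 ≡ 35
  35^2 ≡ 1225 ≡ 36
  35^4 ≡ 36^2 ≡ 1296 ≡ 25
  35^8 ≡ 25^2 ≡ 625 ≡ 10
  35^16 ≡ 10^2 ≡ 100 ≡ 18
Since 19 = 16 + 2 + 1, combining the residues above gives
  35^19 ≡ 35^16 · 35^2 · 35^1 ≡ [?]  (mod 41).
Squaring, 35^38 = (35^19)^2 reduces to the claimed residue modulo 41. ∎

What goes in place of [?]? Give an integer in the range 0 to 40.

7

35^16 · 35^2 · 35^1 ≡ 18 · 36 · 35 = 22680.
22680 mod 41 = 7, so 35^19 ≡ 7 (mod 41).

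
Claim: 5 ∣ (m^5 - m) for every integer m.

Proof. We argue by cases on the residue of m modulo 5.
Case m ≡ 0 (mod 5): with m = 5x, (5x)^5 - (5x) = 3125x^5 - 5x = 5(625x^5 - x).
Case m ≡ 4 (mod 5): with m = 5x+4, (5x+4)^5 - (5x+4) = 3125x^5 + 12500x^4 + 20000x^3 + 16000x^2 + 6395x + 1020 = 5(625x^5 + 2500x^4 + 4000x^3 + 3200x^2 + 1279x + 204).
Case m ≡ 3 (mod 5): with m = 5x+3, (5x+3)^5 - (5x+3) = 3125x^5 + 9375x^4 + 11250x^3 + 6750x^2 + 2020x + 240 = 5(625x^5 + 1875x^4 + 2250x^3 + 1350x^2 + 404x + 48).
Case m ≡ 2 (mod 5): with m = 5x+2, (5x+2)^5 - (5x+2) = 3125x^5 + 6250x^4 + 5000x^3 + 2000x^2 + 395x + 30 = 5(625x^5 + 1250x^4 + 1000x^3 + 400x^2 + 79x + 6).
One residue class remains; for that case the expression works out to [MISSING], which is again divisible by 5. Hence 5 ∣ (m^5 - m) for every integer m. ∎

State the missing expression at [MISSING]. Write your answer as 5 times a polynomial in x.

The residues treated are {0, 4, 3, 2}, so the missing case is m ≡ 1 (mod 5); write m = 5x+1.
Then (5x+1)^5 - (5x+1) = 3125x^5 + 3125x^4 + 1250x^3 + 250x^2 + 20x = 5(625x^5 + 625x^4 + 250x^3 + 50x^2 + 4x).

5(625x^5 + 625x^4 + 250x^3 + 50x^2 + 4x)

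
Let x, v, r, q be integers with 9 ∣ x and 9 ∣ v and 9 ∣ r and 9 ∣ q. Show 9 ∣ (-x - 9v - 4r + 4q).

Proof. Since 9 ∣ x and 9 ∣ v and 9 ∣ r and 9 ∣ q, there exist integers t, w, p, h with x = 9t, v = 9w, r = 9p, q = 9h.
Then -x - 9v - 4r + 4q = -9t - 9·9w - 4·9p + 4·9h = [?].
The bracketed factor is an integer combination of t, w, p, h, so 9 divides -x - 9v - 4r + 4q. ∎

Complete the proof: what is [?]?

Each term has a factor of 9: -9t - 9·9w - 4·9p + 4·9h = 9·(4h - 4p - t - 9w).
Since 4h - 4p - t - 9w is an integer, 9 ∣ (-x - 9v - 4r + 4q).

9(4h - 4p - t - 9w)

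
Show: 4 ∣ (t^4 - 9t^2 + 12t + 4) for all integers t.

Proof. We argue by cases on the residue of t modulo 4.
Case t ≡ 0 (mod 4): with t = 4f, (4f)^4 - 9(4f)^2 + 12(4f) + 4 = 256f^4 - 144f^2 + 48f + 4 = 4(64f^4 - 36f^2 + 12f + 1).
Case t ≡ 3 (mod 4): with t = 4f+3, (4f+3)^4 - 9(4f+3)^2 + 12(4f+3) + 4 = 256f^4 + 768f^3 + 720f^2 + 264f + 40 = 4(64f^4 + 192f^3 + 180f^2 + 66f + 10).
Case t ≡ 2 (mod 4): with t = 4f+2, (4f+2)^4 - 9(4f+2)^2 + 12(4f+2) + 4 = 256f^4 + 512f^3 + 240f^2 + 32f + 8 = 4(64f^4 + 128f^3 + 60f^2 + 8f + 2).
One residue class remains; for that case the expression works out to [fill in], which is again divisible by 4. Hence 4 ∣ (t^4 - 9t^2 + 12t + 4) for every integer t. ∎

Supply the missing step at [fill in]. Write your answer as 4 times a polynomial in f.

The residues treated are {0, 3, 2}, so the missing case is t ≡ 1 (mod 4); write t = 4f+1.
Then (4f+1)^4 - 9(4f+1)^2 + 12(4f+1) + 4 = 256f^4 + 256f^3 - 48f^2 - 8f + 8 = 4(64f^4 + 64f^3 - 12f^2 - 2f + 2).

4(64f^4 + 64f^3 - 12f^2 - 2f + 2)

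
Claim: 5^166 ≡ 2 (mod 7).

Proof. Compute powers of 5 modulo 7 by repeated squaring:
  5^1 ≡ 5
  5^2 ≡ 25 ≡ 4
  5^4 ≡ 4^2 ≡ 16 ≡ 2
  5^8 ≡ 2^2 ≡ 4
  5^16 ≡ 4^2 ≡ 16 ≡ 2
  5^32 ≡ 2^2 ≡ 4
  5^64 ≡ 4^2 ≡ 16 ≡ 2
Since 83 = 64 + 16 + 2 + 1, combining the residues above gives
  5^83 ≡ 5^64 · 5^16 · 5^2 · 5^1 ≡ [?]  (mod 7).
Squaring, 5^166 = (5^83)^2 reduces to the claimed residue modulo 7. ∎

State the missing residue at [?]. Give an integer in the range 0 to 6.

Multiply the listed residues: 2 · 2 · 4 · 5 = 4 → 16 → 80.
Reducing modulo 7: 80 = 11·7 + 3, so 5^83 ≡ 3.

3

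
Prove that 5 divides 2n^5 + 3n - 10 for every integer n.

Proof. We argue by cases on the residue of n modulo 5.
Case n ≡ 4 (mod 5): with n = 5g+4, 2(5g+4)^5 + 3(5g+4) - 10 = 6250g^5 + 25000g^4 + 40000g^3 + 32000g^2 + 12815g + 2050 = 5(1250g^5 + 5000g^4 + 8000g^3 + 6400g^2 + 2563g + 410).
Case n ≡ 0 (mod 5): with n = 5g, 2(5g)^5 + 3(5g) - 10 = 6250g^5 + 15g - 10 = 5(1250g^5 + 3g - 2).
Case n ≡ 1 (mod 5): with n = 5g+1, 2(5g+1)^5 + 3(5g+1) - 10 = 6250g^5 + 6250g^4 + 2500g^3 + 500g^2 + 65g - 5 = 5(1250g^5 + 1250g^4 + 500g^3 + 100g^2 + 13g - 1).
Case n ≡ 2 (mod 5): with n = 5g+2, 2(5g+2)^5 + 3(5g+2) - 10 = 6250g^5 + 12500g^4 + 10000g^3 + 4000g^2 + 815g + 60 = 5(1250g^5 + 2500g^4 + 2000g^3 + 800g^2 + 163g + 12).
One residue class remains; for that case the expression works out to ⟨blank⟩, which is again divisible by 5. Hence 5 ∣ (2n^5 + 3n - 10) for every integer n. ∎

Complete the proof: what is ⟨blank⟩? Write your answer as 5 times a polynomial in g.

5(1250g^5 + 3750g^4 + 4500g^3 + 2700g^2 + 813g + 97)

Only n ≡ 3 (mod 5) is unaccounted for. Put n = 5g+3:
2(5g+3)^5 + 3(5g+3) - 10 expands to 6250g^5 + 18750g^4 + 22500g^3 + 13500g^2 + 4065g + 485,
and factoring out 5 leaves 5(1250g^5 + 3750g^4 + 4500g^3 + 2700g^2 + 813g + 97).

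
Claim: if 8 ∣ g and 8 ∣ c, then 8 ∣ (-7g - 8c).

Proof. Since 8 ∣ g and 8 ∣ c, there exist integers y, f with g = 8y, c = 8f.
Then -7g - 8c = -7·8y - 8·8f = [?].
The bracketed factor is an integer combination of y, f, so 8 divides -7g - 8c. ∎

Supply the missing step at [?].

8(-8f - 7y)

Pull the common 8 out of every term: -7·8y - 8·8f = 8(-8f - 7y).
-8f - 7y is an integer, which exhibits the divisibility.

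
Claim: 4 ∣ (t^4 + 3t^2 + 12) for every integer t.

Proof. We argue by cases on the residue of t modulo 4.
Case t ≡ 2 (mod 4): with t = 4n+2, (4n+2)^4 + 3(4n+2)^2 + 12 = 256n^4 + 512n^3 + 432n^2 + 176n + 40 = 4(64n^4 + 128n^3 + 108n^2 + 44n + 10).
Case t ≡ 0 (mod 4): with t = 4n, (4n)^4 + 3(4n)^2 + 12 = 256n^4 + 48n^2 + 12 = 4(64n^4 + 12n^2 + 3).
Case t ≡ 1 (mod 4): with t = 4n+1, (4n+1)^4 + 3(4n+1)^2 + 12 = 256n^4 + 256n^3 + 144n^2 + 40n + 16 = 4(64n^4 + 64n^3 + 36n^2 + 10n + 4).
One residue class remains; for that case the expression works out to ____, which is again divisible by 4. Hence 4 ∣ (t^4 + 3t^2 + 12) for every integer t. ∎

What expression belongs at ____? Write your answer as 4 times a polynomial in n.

The residues treated are {2, 0, 1}, so the missing case is t ≡ 3 (mod 4); write t = 4n+3.
Then (4n+3)^4 + 3(4n+3)^2 + 12 = 256n^4 + 768n^3 + 912n^2 + 504n + 120 = 4(64n^4 + 192n^3 + 228n^2 + 126n + 30).

4(64n^4 + 192n^3 + 228n^2 + 126n + 30)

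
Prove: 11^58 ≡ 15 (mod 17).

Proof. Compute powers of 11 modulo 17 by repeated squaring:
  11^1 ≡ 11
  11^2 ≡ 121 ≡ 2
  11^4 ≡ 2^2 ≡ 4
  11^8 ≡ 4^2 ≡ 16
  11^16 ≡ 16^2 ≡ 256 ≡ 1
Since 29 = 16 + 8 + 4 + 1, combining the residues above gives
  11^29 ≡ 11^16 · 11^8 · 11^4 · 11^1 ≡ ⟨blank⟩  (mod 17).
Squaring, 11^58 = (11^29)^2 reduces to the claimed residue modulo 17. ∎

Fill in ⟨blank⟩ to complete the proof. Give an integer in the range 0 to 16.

11^16 · 11^8 · 11^4 · 11^1 ≡ 1 · 16 · 4 · 11 = 704.
704 mod 17 = 7, so 11^29 ≡ 7 (mod 17).

7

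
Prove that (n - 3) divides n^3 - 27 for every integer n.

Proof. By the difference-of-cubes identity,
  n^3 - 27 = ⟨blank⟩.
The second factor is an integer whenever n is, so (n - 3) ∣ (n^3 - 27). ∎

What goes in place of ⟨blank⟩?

a^3 - b^3 = (a - b)(a^2 + ab + b^2). With a = n, b = 3:
n^3 - 27 = (n - 3)(n^2 + 3n + 9).

(n - 3)(n^2 + 3n + 9)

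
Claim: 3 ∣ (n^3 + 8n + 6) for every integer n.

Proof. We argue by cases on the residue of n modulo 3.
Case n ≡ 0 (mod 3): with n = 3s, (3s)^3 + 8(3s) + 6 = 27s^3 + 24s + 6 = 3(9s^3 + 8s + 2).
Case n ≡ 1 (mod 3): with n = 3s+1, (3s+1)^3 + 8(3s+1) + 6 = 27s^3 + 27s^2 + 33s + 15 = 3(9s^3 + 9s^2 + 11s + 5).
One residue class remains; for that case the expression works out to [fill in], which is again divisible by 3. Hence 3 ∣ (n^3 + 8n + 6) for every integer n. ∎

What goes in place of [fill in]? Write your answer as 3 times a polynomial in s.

The residues treated are {0, 1}, so the missing case is n ≡ 2 (mod 3); write n = 3s+2.
Then (3s+2)^3 + 8(3s+2) + 6 = 27s^3 + 54s^2 + 60s + 30 = 3(9s^3 + 18s^2 + 20s + 10).

3(9s^3 + 18s^2 + 20s + 10)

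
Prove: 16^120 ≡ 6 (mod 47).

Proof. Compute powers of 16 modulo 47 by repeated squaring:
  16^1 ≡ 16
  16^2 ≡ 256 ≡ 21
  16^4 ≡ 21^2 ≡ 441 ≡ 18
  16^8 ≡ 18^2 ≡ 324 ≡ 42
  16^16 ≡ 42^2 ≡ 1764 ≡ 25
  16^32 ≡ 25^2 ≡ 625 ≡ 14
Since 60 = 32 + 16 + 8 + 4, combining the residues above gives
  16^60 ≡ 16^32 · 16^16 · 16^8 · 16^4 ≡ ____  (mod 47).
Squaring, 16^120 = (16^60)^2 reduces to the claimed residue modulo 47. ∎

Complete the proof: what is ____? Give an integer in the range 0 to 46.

37

Multiply the listed residues: 14 · 25 · 42 · 18 = 350 → 14700 → 264600.
Reducing modulo 47: 264600 = 5629·47 + 37, so 16^60 ≡ 37.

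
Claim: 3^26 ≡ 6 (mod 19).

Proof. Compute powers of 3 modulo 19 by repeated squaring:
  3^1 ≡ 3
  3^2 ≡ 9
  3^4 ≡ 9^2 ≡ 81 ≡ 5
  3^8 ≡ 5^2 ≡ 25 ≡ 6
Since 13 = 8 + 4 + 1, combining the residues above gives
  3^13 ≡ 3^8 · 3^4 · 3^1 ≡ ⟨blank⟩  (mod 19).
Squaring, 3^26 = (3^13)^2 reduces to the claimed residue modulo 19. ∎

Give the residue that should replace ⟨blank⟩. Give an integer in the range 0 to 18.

3^8 · 3^4 · 3^1 ≡ 6 · 5 · 3 = 90.
90 mod 19 = 14, so 3^13 ≡ 14 (mod 19).

14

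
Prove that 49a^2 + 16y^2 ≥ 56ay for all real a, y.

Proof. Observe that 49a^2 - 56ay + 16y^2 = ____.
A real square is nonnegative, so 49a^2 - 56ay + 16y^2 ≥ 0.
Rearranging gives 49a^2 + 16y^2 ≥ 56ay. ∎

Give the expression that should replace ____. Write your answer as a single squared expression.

(7a - 4y)^2

49a^2 - 56ay + 16y^2 is a perfect-square trinomial: the outer terms are (7a)^2 and (4y)^2, and the cross term is -2·7a·4y.
So 49a^2 - 56ay + 16y^2 = (7a - 4y)^2 ≥ 0.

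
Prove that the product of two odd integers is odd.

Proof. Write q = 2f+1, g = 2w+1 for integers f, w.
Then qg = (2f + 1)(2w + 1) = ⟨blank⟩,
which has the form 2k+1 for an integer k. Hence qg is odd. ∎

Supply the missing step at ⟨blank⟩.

2(2fw + f + w) + 1

(2f + 1)(2w + 1) = 4fw + 2f + 2w + 1
= 2(2fw + f + w) + 1.
Since 2fw + f + w is an integer, the product is of the form 2k+1 for an integer k.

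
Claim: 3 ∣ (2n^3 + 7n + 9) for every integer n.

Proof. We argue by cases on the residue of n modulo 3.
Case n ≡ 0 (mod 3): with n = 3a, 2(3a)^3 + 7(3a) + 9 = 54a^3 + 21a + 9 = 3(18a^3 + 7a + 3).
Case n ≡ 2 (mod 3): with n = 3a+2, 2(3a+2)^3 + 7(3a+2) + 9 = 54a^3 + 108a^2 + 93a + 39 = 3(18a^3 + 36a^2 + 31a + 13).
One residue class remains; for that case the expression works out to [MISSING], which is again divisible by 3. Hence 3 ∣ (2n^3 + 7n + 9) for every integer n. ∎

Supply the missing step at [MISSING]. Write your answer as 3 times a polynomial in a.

3(18a^3 + 18a^2 + 13a + 6)

Only n ≡ 1 (mod 3) is unaccounted for. Put n = 3a+1:
2(3a+1)^3 + 7(3a+1) + 9 expands to 54a^3 + 54a^2 + 39a + 18,
and factoring out 3 leaves 3(18a^3 + 18a^2 + 13a + 6).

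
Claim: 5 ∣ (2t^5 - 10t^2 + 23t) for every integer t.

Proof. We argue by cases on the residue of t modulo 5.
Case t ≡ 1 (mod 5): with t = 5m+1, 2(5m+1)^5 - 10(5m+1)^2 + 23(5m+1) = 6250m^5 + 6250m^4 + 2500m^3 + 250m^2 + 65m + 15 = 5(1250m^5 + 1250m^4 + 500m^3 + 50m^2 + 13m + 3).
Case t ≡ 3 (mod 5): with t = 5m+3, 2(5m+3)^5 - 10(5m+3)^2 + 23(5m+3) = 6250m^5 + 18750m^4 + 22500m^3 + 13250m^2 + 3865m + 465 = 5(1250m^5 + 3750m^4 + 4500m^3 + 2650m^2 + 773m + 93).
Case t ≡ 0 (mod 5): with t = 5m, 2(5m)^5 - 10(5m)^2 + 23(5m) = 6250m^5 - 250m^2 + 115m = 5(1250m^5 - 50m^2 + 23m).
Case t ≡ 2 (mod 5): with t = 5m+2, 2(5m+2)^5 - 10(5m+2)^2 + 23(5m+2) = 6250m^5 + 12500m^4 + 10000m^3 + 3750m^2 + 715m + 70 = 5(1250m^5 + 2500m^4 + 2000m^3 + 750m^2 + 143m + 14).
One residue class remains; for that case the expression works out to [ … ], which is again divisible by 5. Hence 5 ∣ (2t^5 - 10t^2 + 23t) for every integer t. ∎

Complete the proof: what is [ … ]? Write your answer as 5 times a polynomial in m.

5(1250m^5 + 5000m^4 + 8000m^3 + 6350m^2 + 2503m + 396)

Only t ≡ 4 (mod 5) is unaccounted for. Put t = 5m+4:
2(5m+4)^5 - 10(5m+4)^2 + 23(5m+4) expands to 6250m^5 + 25000m^4 + 40000m^3 + 31750m^2 + 12515m + 1980,
and factoring out 5 leaves 5(1250m^5 + 5000m^4 + 8000m^3 + 6350m^2 + 2503m + 396).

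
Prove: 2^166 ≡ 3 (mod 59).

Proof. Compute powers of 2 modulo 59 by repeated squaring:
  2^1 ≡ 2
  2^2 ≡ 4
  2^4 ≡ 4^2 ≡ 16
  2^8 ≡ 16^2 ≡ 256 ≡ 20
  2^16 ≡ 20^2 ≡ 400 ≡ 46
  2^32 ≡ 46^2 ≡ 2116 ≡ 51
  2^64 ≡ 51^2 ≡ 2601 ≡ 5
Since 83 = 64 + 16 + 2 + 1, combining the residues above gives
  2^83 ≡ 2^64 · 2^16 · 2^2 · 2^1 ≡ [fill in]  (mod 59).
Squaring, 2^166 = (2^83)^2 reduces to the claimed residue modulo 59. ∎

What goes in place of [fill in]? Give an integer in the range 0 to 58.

11

2^64 · 2^16 · 2^2 · 2^1 ≡ 5 · 46 · 4 · 2 = 1840.
1840 mod 59 = 11, so 2^83 ≡ 11 (mod 59).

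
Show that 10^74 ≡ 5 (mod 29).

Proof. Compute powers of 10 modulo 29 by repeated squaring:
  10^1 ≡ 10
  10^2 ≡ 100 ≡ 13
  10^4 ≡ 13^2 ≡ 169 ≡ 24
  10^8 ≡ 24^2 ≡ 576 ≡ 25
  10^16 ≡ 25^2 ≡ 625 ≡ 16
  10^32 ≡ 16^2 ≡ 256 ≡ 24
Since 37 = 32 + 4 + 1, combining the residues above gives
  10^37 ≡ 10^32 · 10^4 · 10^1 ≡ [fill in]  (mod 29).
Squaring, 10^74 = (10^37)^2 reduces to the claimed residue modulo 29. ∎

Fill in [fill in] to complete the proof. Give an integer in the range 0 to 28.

18

Multiply the listed residues: 24 · 24 · 10 = 576 → 5760.
Reducing modulo 29: 5760 = 198·29 + 18, so 10^37 ≡ 18.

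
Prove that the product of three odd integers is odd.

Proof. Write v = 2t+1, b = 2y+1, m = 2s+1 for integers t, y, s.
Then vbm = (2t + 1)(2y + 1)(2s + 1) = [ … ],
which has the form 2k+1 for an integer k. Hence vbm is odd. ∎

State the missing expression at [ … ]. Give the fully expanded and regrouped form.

Expanding: (2t + 1)(2y + 1)(2s + 1) = 8sty + 4st + 4sy + 2s + 4ty + 2t + 2y + 1.
Every term except the constant is even, so this is 2(4sty + 2st + 2sy + s + 2ty + t + y) + 1,
and 4sty + 2st + 2sy + s + 2ty + t + y ∈ ℤ gives the required form.

2(4sty + 2st + 2sy + s + 2ty + t + y) + 1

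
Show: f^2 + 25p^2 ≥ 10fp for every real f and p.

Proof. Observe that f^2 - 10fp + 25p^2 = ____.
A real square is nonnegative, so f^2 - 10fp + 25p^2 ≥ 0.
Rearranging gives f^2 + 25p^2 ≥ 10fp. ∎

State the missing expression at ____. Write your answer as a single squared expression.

(f - 5p)^2

f^2 - 10fp + 25p^2 is a perfect-square trinomial: the outer terms are (f)^2 and (5p)^2, and the cross term is -2·f·5p.
So f^2 - 10fp + 25p^2 = (f - 5p)^2 ≥ 0.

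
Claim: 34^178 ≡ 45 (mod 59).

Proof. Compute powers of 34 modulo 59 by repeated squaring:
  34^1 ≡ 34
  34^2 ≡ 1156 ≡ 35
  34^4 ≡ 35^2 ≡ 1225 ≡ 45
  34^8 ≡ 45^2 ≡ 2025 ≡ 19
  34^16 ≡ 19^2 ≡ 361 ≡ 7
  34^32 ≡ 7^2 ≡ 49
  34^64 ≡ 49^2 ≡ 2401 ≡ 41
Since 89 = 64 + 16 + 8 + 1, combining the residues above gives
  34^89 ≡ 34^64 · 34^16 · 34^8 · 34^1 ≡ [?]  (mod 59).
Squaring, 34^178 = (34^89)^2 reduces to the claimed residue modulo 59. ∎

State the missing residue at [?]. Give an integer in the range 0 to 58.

24

34^64 · 34^16 · 34^8 · 34^1 ≡ 41 · 7 · 19 · 34 = 185402.
185402 mod 59 = 24, so 34^89 ≡ 24 (mod 59).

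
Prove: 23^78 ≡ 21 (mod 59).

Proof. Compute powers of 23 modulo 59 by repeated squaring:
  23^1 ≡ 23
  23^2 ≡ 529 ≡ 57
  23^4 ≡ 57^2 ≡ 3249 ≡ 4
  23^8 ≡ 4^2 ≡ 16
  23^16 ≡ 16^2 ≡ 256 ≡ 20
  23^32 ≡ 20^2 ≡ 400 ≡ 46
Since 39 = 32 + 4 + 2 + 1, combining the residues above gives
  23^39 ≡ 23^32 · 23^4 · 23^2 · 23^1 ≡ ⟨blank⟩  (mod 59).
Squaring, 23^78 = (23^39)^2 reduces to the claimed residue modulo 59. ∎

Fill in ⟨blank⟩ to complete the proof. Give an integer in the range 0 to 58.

32

23^32 · 23^4 · 23^2 · 23^1 ≡ 46 · 4 · 57 · 23 = 241224.
241224 mod 59 = 32, so 23^39 ≡ 32 (mod 59).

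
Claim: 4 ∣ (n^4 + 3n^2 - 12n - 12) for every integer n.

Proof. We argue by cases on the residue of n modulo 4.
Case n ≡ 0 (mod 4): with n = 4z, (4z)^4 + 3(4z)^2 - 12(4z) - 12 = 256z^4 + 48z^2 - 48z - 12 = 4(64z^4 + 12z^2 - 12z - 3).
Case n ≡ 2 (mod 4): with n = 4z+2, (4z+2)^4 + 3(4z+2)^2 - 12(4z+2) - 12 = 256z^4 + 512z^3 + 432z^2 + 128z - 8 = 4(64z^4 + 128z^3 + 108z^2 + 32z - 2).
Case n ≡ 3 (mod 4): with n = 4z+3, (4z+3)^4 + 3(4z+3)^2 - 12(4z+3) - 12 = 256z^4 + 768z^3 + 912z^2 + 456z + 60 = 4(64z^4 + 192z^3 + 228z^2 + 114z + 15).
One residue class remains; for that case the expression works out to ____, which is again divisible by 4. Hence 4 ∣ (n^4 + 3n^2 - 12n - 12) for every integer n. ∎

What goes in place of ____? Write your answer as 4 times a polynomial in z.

4(64z^4 + 64z^3 + 36z^2 - 2z - 5)

Only n ≡ 1 (mod 4) is unaccounted for. Put n = 4z+1:
(4z+1)^4 + 3(4z+1)^2 - 12(4z+1) - 12 expands to 256z^4 + 256z^3 + 144z^2 - 8z - 20,
and factoring out 4 leaves 4(64z^4 + 64z^3 + 36z^2 - 2z - 5).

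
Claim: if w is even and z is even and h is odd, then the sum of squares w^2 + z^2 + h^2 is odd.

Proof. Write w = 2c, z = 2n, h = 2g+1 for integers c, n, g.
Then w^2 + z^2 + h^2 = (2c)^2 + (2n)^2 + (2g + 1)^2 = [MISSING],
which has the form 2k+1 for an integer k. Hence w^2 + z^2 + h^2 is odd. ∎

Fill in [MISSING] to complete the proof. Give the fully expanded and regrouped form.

Expanding: (2c)^2 + (2n)^2 + (2g + 1)^2 = 4c^2 + 4g^2 + 4g + 4n^2 + 1.
Every term except the constant is even, so this is 2(2c^2 + 2g^2 + 2g + 2n^2) + 1,
and 2c^2 + 2g^2 + 2g + 2n^2 ∈ ℤ gives the required form.

2(2c^2 + 2g^2 + 2g + 2n^2) + 1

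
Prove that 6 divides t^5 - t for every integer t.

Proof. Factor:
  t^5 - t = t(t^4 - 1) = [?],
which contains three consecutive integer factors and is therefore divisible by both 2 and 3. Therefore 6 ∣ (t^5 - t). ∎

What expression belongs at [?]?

t^4 - 1 = (t^2 - 1)(t^2 + 1), and t^2 - 1 = (t-1)(t+1).
So t(t^4 - 1) = (t - 1)t(t + 1)(t^2 + 1).

(t - 1)t(t + 1)(t^2 + 1)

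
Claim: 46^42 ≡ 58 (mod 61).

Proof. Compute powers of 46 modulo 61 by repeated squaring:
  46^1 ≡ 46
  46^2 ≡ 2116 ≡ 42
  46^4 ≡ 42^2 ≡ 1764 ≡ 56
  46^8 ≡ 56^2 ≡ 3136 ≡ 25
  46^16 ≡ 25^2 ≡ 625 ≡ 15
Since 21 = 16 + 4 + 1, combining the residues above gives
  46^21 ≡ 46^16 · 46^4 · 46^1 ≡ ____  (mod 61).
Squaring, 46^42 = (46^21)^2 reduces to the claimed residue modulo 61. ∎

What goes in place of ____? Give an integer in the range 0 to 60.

Multiply the listed residues: 15 · 56 · 46 = 840 → 38640.
Reducing modulo 61: 38640 = 633·61 + 27, so 46^21 ≡ 27.

27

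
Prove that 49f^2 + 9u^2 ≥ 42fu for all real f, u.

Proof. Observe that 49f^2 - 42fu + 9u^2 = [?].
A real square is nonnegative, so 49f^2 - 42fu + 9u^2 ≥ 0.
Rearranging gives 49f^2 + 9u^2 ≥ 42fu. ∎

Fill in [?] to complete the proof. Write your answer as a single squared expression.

(7f - 3u)^2

49f^2 - 42fu + 9u^2 is a perfect-square trinomial: the outer terms are (7f)^2 and (3u)^2, and the cross term is -2·7f·3u.
So 49f^2 - 42fu + 9u^2 = (7f - 3u)^2 ≥ 0.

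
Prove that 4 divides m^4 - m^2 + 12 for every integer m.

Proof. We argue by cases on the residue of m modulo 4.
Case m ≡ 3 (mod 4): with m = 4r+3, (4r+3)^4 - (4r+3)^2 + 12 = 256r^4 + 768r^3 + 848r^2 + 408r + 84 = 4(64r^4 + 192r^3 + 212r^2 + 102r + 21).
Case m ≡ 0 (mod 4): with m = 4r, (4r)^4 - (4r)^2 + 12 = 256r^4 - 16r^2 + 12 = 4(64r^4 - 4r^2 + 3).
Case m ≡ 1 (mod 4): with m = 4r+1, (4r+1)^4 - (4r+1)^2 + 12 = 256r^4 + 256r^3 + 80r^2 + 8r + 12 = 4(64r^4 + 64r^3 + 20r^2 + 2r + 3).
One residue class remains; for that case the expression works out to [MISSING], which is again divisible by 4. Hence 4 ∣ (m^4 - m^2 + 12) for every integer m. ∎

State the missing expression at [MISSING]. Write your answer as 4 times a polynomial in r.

Only m ≡ 2 (mod 4) is unaccounted for. Put m = 4r+2:
(4r+2)^4 - (4r+2)^2 + 12 expands to 256r^4 + 512r^3 + 368r^2 + 112r + 24,
and factoring out 4 leaves 4(64r^4 + 128r^3 + 92r^2 + 28r + 6).

4(64r^4 + 128r^3 + 92r^2 + 28r + 6)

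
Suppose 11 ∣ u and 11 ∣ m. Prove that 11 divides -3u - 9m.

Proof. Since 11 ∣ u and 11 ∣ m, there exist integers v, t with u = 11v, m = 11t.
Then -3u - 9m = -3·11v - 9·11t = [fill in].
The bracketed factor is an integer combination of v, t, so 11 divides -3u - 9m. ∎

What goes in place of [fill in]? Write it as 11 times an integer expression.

Pull the common 11 out of every term: -3·11v - 9·11t = 11(-9t - 3v).
-9t - 3v is an integer, which exhibits the divisibility.

11(-9t - 3v)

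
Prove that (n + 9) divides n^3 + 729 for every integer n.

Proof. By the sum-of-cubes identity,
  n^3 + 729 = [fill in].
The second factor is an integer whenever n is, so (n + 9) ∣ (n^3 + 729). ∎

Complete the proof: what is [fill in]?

Polynomial division of n^3 + 729 by n + 9 leaves remainder 0 and quotient n^2 - 9n + 81.
Hence n^3 + 729 = (n + 9)(n^2 - 9n + 81).

(n + 9)(n^2 - 9n + 81)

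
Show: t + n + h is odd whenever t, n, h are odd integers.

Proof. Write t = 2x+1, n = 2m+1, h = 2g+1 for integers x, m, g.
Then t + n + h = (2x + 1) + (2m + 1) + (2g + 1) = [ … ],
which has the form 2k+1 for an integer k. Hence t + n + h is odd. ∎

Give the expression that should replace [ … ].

2(g + m + x + 1) + 1

(2x + 1) + (2m + 1) + (2g + 1) = 2g + 2m + 2x + 3
= 2(g + m + x + 1) + 1.
Since g + m + x + 1 is an integer, the sum is of the form 2k+1 for an integer k.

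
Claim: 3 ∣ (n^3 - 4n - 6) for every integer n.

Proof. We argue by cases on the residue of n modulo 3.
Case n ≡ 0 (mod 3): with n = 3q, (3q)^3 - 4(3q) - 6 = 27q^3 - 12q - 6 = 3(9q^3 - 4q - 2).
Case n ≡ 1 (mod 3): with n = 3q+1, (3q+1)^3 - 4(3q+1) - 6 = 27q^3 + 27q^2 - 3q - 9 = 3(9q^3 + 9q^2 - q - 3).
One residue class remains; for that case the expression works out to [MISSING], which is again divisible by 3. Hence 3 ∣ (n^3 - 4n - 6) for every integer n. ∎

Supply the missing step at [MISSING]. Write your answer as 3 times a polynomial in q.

The residues treated are {0, 1}, so the missing case is n ≡ 2 (mod 3); write n = 3q+2.
Then (3q+2)^3 - 4(3q+2) - 6 = 27q^3 + 54q^2 + 24q - 6 = 3(9q^3 + 18q^2 + 8q - 2).

3(9q^3 + 18q^2 + 8q - 2)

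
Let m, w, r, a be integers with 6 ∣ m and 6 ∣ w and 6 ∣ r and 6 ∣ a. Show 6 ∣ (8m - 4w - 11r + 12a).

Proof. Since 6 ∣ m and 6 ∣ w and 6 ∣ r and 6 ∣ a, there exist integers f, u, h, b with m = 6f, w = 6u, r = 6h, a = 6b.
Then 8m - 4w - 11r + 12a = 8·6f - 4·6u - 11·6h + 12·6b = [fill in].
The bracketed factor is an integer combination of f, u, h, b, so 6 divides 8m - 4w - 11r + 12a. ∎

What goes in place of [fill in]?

6(12b + 8f - 11h - 4u)

Pull the common 6 out of every term: 8·6f - 4·6u - 11·6h + 12·6b = 6(12b + 8f - 11h - 4u).
12b + 8f - 11h - 4u is an integer, which exhibits the divisibility.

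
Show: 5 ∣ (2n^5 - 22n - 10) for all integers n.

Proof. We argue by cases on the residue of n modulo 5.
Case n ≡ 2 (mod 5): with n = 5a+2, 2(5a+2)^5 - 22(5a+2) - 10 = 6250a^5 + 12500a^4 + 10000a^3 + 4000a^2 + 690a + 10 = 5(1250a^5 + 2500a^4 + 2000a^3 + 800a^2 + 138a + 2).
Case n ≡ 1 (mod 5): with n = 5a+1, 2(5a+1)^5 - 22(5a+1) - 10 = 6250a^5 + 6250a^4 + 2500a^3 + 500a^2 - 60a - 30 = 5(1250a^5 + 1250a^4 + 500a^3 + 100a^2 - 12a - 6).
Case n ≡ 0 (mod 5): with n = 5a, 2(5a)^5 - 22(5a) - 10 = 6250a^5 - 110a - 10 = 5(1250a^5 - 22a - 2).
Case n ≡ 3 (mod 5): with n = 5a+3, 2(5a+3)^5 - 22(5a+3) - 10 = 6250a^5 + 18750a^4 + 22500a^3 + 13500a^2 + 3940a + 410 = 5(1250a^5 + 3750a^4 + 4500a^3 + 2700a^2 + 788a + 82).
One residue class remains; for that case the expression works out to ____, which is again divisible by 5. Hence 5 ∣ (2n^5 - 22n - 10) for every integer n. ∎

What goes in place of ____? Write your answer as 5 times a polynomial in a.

Only n ≡ 4 (mod 5) is unaccounted for. Put n = 5a+4:
2(5a+4)^5 - 22(5a+4) - 10 expands to 6250a^5 + 25000a^4 + 40000a^3 + 32000a^2 + 12690a + 1950,
and factoring out 5 leaves 5(1250a^5 + 5000a^4 + 8000a^3 + 6400a^2 + 2538a + 390).

5(1250a^5 + 5000a^4 + 8000a^3 + 6400a^2 + 2538a + 390)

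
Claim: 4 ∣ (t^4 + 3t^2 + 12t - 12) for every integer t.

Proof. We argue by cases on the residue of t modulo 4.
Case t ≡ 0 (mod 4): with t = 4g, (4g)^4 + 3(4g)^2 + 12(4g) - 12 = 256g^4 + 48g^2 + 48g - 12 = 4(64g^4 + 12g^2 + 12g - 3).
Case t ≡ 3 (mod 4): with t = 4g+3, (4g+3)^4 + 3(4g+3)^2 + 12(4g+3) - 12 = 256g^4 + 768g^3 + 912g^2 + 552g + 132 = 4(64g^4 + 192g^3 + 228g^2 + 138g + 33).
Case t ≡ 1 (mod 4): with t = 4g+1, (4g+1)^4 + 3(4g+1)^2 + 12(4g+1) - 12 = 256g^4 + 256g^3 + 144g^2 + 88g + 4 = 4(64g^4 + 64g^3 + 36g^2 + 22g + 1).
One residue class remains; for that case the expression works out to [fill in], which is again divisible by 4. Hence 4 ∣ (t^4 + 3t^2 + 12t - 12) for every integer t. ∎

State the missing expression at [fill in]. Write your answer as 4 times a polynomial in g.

Only t ≡ 2 (mod 4) is unaccounted for. Put t = 4g+2:
(4g+2)^4 + 3(4g+2)^2 + 12(4g+2) - 12 expands to 256g^4 + 512g^3 + 432g^2 + 224g + 40,
and factoring out 4 leaves 4(64g^4 + 128g^3 + 108g^2 + 56g + 10).

4(64g^4 + 128g^3 + 108g^2 + 56g + 10)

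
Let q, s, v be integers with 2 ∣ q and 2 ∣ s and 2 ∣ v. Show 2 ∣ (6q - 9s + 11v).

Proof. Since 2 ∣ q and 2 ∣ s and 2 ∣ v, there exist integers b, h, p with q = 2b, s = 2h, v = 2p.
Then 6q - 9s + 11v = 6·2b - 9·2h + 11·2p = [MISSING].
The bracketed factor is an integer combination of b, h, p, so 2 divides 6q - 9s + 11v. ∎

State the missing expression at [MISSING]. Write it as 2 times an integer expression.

2(6b - 9h + 11p)

Each term has a factor of 2: 6·2b - 9·2h + 11·2p = 2·(6b - 9h + 11p).
Since 6b - 9h + 11p is an integer, 2 ∣ (6q - 9s + 11v).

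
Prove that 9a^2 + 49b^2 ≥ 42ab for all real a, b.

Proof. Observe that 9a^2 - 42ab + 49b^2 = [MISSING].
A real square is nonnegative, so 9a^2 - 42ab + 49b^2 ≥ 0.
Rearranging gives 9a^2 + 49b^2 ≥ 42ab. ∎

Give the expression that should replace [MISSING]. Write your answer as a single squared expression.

(3a - 7b)^2

The leading and trailing coefficients are 3^2 and 7^2, and 42 = 2·3·7, so the trinomial is (3a - 7b)^2.
Hence 9a^2 - 42ab + 49b^2 ≥ 0.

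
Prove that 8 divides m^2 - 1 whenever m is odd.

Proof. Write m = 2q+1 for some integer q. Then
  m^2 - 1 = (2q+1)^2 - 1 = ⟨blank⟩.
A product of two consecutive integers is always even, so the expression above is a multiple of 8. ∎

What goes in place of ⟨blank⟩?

(2q+1)^2 - 1 = 4q^2 + 4q + 1 - 1 = 4q^2 + 4q = 4q(q+1).
Since q and q+1 are consecutive, q(q+1) is even, and 4·(even) is a multiple of 8.

4q(q + 1)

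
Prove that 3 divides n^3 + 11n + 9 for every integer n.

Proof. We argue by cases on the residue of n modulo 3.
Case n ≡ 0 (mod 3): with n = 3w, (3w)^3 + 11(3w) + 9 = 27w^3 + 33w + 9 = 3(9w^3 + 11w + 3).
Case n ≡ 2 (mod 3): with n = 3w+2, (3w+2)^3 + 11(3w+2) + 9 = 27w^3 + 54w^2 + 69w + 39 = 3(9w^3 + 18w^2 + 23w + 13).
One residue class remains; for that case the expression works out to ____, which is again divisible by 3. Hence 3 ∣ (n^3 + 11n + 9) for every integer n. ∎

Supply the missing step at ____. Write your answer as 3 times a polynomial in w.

Only n ≡ 1 (mod 3) is unaccounted for. Put n = 3w+1:
(3w+1)^3 + 11(3w+1) + 9 expands to 27w^3 + 27w^2 + 42w + 21,
and factoring out 3 leaves 3(9w^3 + 9w^2 + 14w + 7).

3(9w^3 + 9w^2 + 14w + 7)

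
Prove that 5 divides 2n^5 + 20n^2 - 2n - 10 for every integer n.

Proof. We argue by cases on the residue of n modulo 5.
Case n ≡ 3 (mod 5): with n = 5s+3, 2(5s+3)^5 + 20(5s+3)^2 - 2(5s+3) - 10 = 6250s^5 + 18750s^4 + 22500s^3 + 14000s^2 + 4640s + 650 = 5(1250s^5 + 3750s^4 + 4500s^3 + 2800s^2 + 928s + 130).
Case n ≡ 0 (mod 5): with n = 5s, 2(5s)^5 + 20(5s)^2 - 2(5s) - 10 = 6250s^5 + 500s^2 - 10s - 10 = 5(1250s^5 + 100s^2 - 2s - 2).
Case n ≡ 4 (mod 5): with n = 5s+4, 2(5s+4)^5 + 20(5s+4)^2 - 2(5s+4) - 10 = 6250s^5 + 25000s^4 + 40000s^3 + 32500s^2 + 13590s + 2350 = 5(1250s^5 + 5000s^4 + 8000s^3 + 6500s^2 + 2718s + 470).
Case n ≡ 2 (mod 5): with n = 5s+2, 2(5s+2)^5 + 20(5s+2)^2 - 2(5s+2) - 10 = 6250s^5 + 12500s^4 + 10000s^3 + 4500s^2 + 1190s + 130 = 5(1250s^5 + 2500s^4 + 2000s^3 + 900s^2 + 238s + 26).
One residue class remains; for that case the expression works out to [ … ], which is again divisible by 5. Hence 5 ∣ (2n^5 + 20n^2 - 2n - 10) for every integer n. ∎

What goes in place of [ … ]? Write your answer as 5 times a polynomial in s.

The residues treated are {3, 0, 4, 2}, so the missing case is n ≡ 1 (mod 5); write n = 5s+1.
Then 2(5s+1)^5 + 20(5s+1)^2 - 2(5s+1) - 10 = 6250s^5 + 6250s^4 + 2500s^3 + 1000s^2 + 240s + 10 = 5(1250s^5 + 1250s^4 + 500s^3 + 200s^2 + 48s + 2).

5(1250s^5 + 1250s^4 + 500s^3 + 200s^2 + 48s + 2)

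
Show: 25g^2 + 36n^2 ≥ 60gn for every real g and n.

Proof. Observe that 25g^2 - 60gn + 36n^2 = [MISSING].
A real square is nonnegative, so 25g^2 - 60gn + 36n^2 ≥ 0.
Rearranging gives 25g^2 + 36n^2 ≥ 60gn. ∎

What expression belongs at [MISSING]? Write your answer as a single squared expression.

(5g - 6n)^2

The leading and trailing coefficients are 5^2 and 6^2, and 60 = 2·5·6, so the trinomial is (5g - 6n)^2.
Hence 25g^2 - 60gn + 36n^2 ≥ 0.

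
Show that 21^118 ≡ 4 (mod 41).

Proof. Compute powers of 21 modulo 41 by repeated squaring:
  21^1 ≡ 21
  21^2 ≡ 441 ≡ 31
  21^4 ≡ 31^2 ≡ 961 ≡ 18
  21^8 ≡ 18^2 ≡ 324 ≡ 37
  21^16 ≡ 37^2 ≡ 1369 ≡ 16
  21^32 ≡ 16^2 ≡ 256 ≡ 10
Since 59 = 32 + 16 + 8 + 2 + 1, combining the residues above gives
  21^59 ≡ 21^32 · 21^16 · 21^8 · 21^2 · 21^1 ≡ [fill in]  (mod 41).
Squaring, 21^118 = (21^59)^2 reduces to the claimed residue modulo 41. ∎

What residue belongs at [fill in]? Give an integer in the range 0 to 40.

2

21^32 · 21^16 · 21^8 · 21^2 · 21^1 ≡ 10 · 16 · 37 · 31 · 21 = 3853920.
3853920 mod 41 = 2, so 21^59 ≡ 2 (mod 41).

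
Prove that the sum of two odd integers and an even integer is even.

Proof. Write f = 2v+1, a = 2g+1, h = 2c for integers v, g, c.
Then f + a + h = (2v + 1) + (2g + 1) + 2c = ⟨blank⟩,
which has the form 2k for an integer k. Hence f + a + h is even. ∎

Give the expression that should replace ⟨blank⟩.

Expanding: (2v + 1) + (2g + 1) + 2c = 2c + 2g + 2v + 2.
Every term is even; pulling out the factor of 2 gives 2(c + g + v + 1).

2(c + g + v + 1)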